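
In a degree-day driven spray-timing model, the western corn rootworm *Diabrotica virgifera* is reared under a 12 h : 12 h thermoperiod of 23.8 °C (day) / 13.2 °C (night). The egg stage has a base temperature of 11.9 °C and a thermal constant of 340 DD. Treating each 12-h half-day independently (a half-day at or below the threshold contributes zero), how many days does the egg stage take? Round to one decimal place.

51.5 days

Day half: max(0, 23.8 − 11.9) × 0.5 = 11.9 × 0.5 = 5.95 DD.
Night half: max(0, 13.2 − 11.9) × 0.5 = 1.3 × 0.5 = 0.65 DD.
Per 24 h: 6.60 DD/day.
Duration = 340 / 6.60 = 51.515 ≈ 51.5 days.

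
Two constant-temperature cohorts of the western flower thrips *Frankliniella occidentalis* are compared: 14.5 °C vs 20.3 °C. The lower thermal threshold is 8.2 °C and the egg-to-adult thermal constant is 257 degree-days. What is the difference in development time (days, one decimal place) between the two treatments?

At 14.5 °C: 257 / (14.5 − 8.2) = 257 / 6.3 = 40.794 d.
At 20.3 °C: 257 / (20.3 − 8.2) = 257 / 12.1 = 21.240 d.
Difference = |40.794 − 21.240| = 19.554 ≈ 19.6 days.

19.6 days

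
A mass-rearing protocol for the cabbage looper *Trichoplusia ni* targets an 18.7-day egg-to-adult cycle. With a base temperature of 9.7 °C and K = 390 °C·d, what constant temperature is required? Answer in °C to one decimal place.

Required daily accumulation = 390 / 18.7 = 20.856 DD/day.
T = T_base + 20.856 = 9.7 + 20.856 = 30.556 ≈ 30.6 °C.

30.6 °C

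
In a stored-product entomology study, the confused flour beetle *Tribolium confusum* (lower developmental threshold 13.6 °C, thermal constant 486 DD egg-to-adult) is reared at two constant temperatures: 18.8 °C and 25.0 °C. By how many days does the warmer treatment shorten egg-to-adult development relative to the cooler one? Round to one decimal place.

50.8 days

At 18.8 °C: 486 / (18.8 − 13.6) = 486 / 5.2 = 93.462 d.
At 25.0 °C: 486 / (25.0 − 13.6) = 486 / 11.4 = 42.632 d.
Difference = |93.462 − 42.632| = 50.830 ≈ 50.8 days.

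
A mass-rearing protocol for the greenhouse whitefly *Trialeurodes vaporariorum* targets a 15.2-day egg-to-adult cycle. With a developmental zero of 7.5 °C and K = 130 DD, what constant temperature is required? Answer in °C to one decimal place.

16.1 °C

Required daily accumulation = 130 / 15.2 = 8.553 DD/day.
T = T_base + 8.553 = 7.5 + 8.553 = 16.053 ≈ 16.1 °C.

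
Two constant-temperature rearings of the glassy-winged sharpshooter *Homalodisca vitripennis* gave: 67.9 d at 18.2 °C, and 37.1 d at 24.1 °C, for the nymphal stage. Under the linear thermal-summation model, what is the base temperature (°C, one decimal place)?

11.1 °C

Linear rate model ⇒ the product D·(T − T_b) is constant across temperatures.
67.9·(18.2 − T_b) = 37.1·(24.1 − T_b)
T_b = (67.9·18.2 − 37.1·24.1) / (67.9 − 37.1) = 341.67 / 30.8 = 11.093 °C ≈ 11.1 °C.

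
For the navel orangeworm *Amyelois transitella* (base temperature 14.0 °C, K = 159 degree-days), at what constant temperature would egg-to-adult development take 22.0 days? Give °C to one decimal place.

Required daily accumulation = 159 / 22.0 = 7.227 DD/day.
T = T_base + 7.227 = 14.0 + 7.227 = 21.227 ≈ 21.2 °C.

21.2 °C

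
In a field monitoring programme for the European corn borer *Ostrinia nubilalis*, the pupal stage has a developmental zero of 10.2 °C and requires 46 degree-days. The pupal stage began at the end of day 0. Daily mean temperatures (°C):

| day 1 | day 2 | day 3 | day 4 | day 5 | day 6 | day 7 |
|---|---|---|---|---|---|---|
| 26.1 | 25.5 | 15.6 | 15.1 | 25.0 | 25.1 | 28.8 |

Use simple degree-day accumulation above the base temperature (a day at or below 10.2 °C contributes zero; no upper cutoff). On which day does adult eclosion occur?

Daily DD above 10.2 °C: 15.9, 15.3, 5.4, 4.9, 14.8, 14.9, 18.6.
Cumulative: 15.9, 31.2, 36.6, 41.5, 56.3, 71.2, 89.8.
The total first reaches 46 DD on day 5.

day 5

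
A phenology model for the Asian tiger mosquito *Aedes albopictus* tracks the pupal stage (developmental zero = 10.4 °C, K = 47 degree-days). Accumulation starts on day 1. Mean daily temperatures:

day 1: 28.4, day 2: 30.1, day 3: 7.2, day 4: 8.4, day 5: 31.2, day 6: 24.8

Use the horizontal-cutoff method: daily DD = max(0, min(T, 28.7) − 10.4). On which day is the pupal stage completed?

Daily DD above 10.4 °C (capped at 18.3): 18.0, 18.3, 0.0, 0.0, 18.3, 14.4.
Cumulative: 18.0, 36.3, 36.3, 36.3, 54.6, 69.0.
The total first reaches 47 DD on day 5.

day 5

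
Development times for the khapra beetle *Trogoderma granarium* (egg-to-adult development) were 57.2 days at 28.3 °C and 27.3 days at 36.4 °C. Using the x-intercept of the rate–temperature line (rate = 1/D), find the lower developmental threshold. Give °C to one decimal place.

Linear rate model ⇒ the product D·(T − T_b) is constant across temperatures.
57.2·(28.3 − T_b) = 27.3·(36.4 − T_b)
T_b = (57.2·28.3 − 27.3·36.4) / (57.2 − 27.3) = 625.04 / 29.9 = 20.904 °C ≈ 20.9 °C.

20.9 °C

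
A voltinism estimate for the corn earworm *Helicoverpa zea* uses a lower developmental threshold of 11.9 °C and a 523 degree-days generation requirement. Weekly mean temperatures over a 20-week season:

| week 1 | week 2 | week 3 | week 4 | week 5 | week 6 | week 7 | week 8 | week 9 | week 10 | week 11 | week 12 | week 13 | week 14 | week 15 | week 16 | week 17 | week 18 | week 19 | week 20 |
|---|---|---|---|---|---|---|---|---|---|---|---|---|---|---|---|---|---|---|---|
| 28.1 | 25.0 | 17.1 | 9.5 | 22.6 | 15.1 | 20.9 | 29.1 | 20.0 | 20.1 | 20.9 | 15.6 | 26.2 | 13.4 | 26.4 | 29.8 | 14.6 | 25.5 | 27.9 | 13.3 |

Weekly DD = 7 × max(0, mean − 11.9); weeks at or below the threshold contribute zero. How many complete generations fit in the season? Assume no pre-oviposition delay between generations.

Weekly DD (7 × max(0, T̄ − 11.9)): 113.4, 91.7, 36.4, 0.0, 74.9, 22.4, 63.0, 120.4, 56.7, 57.4, 63.0, 25.9, 100.1, 10.5, 101.5, 125.3, 18.9, 95.2, 112.0, 9.8.
Season total = 1298.5 DD.
Complete generations = ⌊1298.5 / 523⌋ = 2.

2 generations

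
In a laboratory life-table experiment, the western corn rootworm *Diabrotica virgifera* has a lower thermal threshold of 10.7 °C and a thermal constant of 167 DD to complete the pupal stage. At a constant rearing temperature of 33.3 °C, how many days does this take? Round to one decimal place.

Daily accumulation = 33.3 − 10.7 = 22.6 DD/day.
Duration = 167 / 22.6 = 7.389 ≈ 7.4 days.

7.4 days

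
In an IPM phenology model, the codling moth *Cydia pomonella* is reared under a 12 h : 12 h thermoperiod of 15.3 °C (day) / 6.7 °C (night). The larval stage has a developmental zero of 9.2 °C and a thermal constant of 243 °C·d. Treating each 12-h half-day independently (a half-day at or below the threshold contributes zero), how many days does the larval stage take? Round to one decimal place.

Day half: max(0, 15.3 − 9.2) × 0.5 = 6.1 × 0.5 = 3.05 DD.
Night half: max(0, 6.7 − 9.2) × 0.5 = 0.0 × 0.5 = 0.00 DD.
Per 24 h: 3.05 DD/day.
Duration = 243 / 3.05 = 79.672 ≈ 79.7 days.

79.7 days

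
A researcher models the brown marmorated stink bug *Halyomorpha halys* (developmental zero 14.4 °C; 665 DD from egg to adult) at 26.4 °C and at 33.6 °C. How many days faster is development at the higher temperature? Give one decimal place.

At 26.4 °C: 665 / (26.4 − 14.4) = 665 / 12.0 = 55.417 d.
At 33.6 °C: 665 / (33.6 − 14.4) = 665 / 19.2 = 34.635 d.
Difference = |55.417 − 34.635| = 20.781 ≈ 20.8 days.

20.8 days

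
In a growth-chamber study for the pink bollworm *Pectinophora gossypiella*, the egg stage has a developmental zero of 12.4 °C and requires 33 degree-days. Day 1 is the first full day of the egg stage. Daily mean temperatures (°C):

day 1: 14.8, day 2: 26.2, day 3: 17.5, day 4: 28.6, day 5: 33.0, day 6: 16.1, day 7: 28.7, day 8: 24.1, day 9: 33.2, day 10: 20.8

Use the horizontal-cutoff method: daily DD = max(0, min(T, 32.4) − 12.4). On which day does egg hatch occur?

Daily DD above 12.4 °C (capped at 20.0): 2.4, 13.8, 5.1, 16.2, 20.0, 3.7, 16.3, 11.7, 20.0, 8.4.
Cumulative: 2.4, 16.2, 21.3, 37.5, 57.5, 61.2, 77.5, 89.2, 109.2, 117.6.
The total first reaches 33 DD on day 4.

day 4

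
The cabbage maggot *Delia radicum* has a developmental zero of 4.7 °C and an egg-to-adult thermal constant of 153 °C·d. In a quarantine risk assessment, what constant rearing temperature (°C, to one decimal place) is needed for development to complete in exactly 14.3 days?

15.4 °C

Required daily accumulation = 153 / 14.3 = 10.699 DD/day.
T = T_base + 10.699 = 4.7 + 10.699 = 15.399 ≈ 15.4 °C.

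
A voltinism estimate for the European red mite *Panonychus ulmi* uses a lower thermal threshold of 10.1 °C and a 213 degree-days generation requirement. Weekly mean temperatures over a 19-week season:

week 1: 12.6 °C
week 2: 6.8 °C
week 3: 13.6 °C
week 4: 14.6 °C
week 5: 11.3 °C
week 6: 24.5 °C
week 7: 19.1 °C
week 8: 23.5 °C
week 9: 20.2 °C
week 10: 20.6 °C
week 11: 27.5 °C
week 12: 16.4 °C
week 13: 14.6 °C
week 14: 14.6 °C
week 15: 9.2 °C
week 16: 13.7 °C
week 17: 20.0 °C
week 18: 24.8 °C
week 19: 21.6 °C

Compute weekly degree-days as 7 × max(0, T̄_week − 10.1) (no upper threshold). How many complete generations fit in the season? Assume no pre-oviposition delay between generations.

4 generations

Weekly DD (7 × max(0, T̄ − 10.1)): 17.5, 0.0, 24.5, 31.5, 8.4, 100.8, 63.0, 93.8, 70.7, 73.5, 121.8, 44.1, 31.5, 31.5, 0.0, 25.2, 69.3, 102.9, 80.5.
Season total = 990.5 DD.
Complete generations = ⌊990.5 / 213⌋ = 4.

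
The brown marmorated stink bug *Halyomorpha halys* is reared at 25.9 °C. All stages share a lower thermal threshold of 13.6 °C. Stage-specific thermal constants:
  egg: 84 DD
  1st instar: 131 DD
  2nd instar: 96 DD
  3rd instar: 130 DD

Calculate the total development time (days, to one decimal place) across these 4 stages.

35.9 days

Daily accumulation at 25.9 °C = 25.9 − 13.6 = 12.3 DD/day.
Total K = 84 + 131 + 96 + 130 = 441 DD.
Total duration = 441 / 12.3 = 35.854 ≈ 35.9 days.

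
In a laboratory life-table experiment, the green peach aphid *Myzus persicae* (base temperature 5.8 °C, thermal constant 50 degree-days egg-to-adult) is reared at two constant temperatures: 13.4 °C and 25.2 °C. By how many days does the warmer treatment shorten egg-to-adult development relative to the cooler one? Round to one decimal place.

4.0 days

At 13.4 °C: 50 / (13.4 − 5.8) = 50 / 7.6 = 6.579 d.
At 25.2 °C: 50 / (25.2 − 5.8) = 50 / 19.4 = 2.577 d.
Difference = |6.579 − 2.577| = 4.002 ≈ 4.0 days.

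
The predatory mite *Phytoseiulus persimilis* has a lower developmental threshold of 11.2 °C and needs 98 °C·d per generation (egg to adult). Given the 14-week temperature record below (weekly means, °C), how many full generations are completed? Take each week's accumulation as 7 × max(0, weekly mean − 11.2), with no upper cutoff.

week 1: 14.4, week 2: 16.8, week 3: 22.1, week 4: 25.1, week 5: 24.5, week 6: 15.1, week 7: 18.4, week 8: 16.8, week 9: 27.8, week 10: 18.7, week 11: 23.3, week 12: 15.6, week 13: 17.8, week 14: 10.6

Weekly DD (7 × max(0, T̄ − 11.2)): 22.4, 39.2, 76.3, 97.3, 93.1, 27.3, 50.4, 39.2, 116.2, 52.5, 84.7, 30.8, 46.2, 0.0.
Season total = 775.6 DD.
Complete generations = ⌊775.6 / 98⌋ = 7.

7 generations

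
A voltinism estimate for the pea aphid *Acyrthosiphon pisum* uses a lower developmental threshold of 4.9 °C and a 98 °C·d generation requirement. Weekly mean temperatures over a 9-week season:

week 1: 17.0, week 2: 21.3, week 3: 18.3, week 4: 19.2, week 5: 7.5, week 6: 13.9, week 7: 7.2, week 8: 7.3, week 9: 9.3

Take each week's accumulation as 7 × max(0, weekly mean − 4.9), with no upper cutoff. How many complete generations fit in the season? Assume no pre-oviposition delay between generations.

5 generations

Weekly DD (7 × max(0, T̄ − 4.9)): 84.7, 114.8, 93.8, 100.1, 18.2, 63.0, 16.1, 16.8, 30.8.
Season total = 538.3 DD.
Complete generations = ⌊538.3 / 98⌋ = 5.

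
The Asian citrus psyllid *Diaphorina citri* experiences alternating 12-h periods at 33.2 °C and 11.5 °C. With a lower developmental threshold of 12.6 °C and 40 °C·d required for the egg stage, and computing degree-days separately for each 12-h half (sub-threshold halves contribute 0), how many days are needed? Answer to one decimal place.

Day half: max(0, 33.2 − 12.6) × 0.5 = 20.6 × 0.5 = 10.30 DD.
Night half: max(0, 11.5 − 12.6) × 0.5 = 0.0 × 0.5 = 0.00 DD.
Per 24 h: 10.30 DD/day.
Duration = 40 / 10.30 = 3.883 ≈ 3.9 days.

3.9 days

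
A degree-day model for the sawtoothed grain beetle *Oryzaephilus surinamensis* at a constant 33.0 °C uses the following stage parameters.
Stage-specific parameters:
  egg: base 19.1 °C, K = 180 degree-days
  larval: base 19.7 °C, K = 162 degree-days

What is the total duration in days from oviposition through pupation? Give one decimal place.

egg: 180 / (33.0 − 19.1) = 180 / 13.9 = 12.950 d.
larval: 162 / (33.0 − 19.7) = 162 / 13.3 = 12.180 d.
Sum = 25.130 ≈ 25.1 days.

25.1 days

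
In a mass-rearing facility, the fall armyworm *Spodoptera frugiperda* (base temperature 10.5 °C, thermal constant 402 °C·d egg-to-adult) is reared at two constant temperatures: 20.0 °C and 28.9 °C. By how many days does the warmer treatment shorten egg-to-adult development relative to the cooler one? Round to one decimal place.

20.5 days

At 20.0 °C: 402 / (20.0 − 10.5) = 402 / 9.5 = 42.316 d.
At 28.9 °C: 402 / (28.9 − 10.5) = 402 / 18.4 = 21.848 d.
Difference = |42.316 − 21.848| = 20.468 ≈ 20.5 days.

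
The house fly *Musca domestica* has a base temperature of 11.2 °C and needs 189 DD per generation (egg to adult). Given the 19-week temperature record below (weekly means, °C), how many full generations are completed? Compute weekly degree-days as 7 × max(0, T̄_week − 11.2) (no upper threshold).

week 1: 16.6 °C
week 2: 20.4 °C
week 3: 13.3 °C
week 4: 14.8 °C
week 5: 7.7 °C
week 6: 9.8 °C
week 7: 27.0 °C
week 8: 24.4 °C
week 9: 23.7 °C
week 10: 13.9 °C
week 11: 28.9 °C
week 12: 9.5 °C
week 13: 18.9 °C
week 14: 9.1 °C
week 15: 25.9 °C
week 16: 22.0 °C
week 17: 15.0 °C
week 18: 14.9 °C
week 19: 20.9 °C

Weekly DD (7 × max(0, T̄ − 11.2)): 37.8, 64.4, 14.7, 25.2, 0.0, 0.0, 110.6, 92.4, 87.5, 18.9, 123.9, 0.0, 53.9, 0.0, 102.9, 75.6, 26.6, 25.9, 67.9.
Season total = 928.2 DD.
Complete generations = ⌊928.2 / 189⌋ = 4.

4 generations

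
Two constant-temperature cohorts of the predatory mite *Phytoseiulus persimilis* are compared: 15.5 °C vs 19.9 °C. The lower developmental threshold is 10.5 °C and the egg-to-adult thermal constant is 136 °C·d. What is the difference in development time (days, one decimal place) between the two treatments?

12.7 days

At 15.5 °C: 136 / (15.5 − 10.5) = 136 / 5.0 = 27.200 d.
At 19.9 °C: 136 / (19.9 − 10.5) = 136 / 9.4 = 14.468 d.
Difference = |27.200 − 14.468| = 12.732 ≈ 12.7 days.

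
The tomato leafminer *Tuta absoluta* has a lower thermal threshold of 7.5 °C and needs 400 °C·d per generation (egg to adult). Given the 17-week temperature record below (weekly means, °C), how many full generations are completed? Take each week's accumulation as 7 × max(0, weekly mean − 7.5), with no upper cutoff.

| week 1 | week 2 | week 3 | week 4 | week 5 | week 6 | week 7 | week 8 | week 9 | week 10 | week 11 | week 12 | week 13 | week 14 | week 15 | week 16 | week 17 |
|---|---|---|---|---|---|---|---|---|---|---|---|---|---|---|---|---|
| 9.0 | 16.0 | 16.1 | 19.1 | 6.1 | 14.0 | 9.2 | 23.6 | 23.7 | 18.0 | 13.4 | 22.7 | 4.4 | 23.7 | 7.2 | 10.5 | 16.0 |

2 generations

Weekly DD (7 × max(0, T̄ − 7.5)): 10.5, 59.5, 60.2, 81.2, 0.0, 45.5, 11.9, 112.7, 113.4, 73.5, 41.3, 106.4, 0.0, 113.4, 0.0, 21.0, 59.5.
Season total = 910.0 DD.
Complete generations = ⌊910.0 / 400⌋ = 2.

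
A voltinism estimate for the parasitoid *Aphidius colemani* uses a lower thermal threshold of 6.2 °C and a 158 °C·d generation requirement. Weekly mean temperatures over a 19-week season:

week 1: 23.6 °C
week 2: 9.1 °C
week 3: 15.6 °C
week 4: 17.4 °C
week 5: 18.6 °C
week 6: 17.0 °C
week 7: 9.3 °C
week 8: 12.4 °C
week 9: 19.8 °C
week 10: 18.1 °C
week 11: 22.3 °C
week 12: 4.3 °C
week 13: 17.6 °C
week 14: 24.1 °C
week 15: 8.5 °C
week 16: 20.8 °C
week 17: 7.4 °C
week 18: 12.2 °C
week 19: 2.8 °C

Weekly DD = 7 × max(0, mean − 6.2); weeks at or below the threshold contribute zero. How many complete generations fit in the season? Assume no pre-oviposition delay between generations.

7 generations

Weekly DD (7 × max(0, T̄ − 6.2)): 121.8, 20.3, 65.8, 78.4, 86.8, 75.6, 21.7, 43.4, 95.2, 83.3, 112.7, 0.0, 79.8, 125.3, 16.1, 102.2, 8.4, 42.0, 0.0.
Season total = 1178.8 DD.
Complete generations = ⌊1178.8 / 158⌋ = 7.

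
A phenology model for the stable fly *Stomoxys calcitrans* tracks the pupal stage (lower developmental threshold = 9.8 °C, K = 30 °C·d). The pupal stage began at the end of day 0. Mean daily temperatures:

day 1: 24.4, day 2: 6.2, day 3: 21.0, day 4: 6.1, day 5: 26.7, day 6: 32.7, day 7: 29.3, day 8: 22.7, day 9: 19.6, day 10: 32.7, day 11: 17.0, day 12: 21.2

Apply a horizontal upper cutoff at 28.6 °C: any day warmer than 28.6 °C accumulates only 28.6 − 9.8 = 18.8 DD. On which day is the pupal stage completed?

day 5

Daily DD above 9.8 °C (capped at 18.8): 14.6, 0.0, 11.2, 0.0, 16.9, 18.8, 18.8, 12.9, 9.8, 18.8, 7.2, 11.4.
Cumulative: 14.6, 14.6, 25.8, 25.8, 42.7, 61.5, 80.3, 93.2, 103.0, 121.8, 129.0, 140.4.
The total first reaches 30 DD on day 5.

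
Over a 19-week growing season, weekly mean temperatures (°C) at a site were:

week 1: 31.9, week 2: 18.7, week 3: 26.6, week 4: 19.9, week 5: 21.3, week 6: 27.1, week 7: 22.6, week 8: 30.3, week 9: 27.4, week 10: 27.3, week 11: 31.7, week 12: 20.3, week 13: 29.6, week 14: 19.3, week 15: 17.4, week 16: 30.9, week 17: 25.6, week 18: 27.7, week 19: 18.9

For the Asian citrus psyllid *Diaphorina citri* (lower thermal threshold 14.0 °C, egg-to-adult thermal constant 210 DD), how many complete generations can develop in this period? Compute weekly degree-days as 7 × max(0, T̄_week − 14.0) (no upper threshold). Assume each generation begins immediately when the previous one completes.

Weekly DD (7 × max(0, T̄ − 14.0)): 125.3, 32.9, 88.2, 41.3, 51.1, 91.7, 60.2, 114.1, 93.8, 93.1, 123.9, 44.1, 109.2, 37.1, 23.8, 118.3, 81.2, 95.9, 34.3.
Season total = 1459.5 DD.
Complete generations = ⌊1459.5 / 210⌋ = 6.

6 generations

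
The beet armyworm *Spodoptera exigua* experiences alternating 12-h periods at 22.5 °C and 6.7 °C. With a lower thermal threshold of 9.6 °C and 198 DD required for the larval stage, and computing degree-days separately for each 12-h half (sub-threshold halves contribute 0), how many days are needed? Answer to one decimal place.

Day half: max(0, 22.5 − 9.6) × 0.5 = 12.9 × 0.5 = 6.45 DD.
Night half: max(0, 6.7 − 9.6) × 0.5 = 0.0 × 0.5 = 0.00 DD.
Per 24 h: 6.45 DD/day.
Duration = 198 / 6.45 = 30.698 ≈ 30.7 days.

30.7 days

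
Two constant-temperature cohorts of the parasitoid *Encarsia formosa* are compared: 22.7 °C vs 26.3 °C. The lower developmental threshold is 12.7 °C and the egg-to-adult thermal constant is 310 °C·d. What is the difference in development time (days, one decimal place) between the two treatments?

8.2 days

At 22.7 °C: 310 / (22.7 − 12.7) = 310 / 10.0 = 31.000 d.
At 26.3 °C: 310 / (26.3 − 12.7) = 310 / 13.6 = 22.794 d.
Difference = |31.000 − 22.794| = 8.206 ≈ 8.2 days.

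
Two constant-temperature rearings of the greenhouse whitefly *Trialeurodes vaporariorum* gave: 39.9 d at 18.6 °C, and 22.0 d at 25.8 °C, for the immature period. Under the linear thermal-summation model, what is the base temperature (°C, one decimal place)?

9.8 °C

Equal thermal constants: D₁(T₁ − T_b) = D₂(T₂ − T_b).
39.9·(18.6 − T_b) = 22.0·(25.8 − T_b)
T_b = (39.9·18.6 − 22.0·25.8) / (39.9 − 22.0) = 174.54 / 17.9 = 9.751 °C ≈ 9.8 °C.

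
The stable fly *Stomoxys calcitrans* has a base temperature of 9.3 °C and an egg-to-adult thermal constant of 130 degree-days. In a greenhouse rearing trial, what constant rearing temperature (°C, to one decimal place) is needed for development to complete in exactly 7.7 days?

Required daily accumulation = 130 / 7.7 = 16.883 DD/day.
T = T_base + 16.883 = 9.3 + 16.883 = 26.183 ≈ 26.2 °C.

26.2 °C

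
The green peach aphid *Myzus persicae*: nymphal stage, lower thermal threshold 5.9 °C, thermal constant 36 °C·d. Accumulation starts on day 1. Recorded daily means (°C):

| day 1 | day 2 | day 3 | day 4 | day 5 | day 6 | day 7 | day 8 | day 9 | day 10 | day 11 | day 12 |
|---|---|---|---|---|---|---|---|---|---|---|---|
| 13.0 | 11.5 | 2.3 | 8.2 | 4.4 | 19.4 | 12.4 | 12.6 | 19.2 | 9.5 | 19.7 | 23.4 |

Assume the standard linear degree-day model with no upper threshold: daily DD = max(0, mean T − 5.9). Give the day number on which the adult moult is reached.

day 8

Daily DD above 5.9 °C: 7.1, 5.6, 0.0, 2.3, 0.0, 13.5, 6.5, 6.7, 13.3, 3.6, 13.8, 17.5.
Cumulative: 7.1, 12.7, 12.7, 15.0, 15.0, 28.5, 35.0, 41.7, 55.0, 58.6, 72.4, 89.9.
The total first reaches 36 DD on day 8.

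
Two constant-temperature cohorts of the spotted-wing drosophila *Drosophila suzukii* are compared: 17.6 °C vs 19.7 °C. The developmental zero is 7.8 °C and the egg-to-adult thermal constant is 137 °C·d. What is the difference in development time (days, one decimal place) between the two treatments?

2.5 days

At 17.6 °C: 137 / (17.6 − 7.8) = 137 / 9.8 = 13.980 d.
At 19.7 °C: 137 / (19.7 − 7.8) = 137 / 11.9 = 11.513 d.
Difference = |13.980 − 11.513| = 2.467 ≈ 2.5 days.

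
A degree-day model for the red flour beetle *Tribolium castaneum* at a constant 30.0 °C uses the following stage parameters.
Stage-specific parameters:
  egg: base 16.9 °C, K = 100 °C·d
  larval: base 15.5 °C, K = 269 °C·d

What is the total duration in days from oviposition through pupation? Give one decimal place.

egg: 100 / (30.0 − 16.9) = 100 / 13.1 = 7.634 d.
larval: 269 / (30.0 − 15.5) = 269 / 14.5 = 18.552 d.
Sum = 26.185 ≈ 26.2 days.

26.2 days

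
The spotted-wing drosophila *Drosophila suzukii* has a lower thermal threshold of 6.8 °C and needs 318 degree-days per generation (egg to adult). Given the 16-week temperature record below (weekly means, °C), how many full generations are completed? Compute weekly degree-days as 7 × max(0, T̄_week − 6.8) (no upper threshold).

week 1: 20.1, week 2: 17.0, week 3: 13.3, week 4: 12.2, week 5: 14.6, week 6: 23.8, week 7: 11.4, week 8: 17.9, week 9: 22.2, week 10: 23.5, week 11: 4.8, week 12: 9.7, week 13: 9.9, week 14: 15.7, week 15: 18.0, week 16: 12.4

3 generations

Weekly DD (7 × max(0, T̄ − 6.8)): 93.1, 71.4, 45.5, 37.8, 54.6, 119.0, 32.2, 77.7, 107.8, 116.9, 0.0, 20.3, 21.7, 62.3, 78.4, 39.2.
Season total = 977.9 DD.
Complete generations = ⌊977.9 / 318⌋ = 3.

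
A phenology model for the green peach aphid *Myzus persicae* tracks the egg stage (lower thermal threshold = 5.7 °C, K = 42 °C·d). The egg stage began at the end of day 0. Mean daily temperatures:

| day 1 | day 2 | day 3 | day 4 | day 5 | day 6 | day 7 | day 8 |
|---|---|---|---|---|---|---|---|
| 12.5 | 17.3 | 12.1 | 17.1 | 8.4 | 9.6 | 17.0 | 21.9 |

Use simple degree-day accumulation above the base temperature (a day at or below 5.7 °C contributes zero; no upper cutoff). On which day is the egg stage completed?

day 6

Daily DD above 5.7 °C: 6.8, 11.6, 6.4, 11.4, 2.7, 3.9, 11.3, 16.2.
Cumulative: 6.8, 18.4, 24.8, 36.2, 38.9, 42.8, 54.1, 70.3.
The total first reaches 42 DD on day 6.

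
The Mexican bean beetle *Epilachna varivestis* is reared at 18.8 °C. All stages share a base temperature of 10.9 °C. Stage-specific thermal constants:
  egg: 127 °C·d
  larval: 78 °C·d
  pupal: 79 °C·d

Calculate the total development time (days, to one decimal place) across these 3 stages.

Daily accumulation at 18.8 °C = 18.8 − 10.9 = 7.9 DD/day.
Total K = 127 + 78 + 79 = 284 DD.
Total duration = 284 / 7.9 = 35.949 ≈ 35.9 days.

35.9 days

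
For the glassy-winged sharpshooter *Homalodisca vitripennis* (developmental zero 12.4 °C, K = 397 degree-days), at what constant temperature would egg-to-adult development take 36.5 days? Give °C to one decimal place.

Required daily accumulation = 397 / 36.5 = 10.877 DD/day.
T = T_base + 10.877 = 12.4 + 10.877 = 23.277 ≈ 23.3 °C.

23.3 °C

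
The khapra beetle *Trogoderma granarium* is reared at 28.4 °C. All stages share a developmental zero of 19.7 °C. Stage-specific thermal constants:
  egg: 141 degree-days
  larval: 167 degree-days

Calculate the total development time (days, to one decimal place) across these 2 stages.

Daily accumulation at 28.4 °C = 28.4 − 19.7 = 8.7 DD/day.
Total K = 141 + 167 = 308 DD.
Total duration = 308 / 8.7 = 35.402 ≈ 35.4 days.

35.4 days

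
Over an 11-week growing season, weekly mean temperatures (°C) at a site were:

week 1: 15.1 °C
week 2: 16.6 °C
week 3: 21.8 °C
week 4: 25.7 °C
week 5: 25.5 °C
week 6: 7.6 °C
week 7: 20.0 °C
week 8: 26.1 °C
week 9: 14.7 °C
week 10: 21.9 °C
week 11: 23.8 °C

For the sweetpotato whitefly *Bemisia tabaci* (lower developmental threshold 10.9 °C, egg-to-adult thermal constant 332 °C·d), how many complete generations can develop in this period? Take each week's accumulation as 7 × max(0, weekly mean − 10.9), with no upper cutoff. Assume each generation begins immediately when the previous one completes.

Weekly DD (7 × max(0, T̄ − 10.9)): 29.4, 39.9, 76.3, 103.6, 102.2, 0.0, 63.7, 106.4, 26.6, 77.0, 90.3.
Season total = 715.4 DD.
Complete generations = ⌊715.4 / 332⌋ = 2.

2 generations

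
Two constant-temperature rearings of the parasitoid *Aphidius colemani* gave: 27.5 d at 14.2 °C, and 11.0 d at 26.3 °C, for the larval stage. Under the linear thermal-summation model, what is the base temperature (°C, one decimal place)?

6.1 °C

Equal thermal constants: D₁(T₁ − T_b) = D₂(T₂ − T_b).
27.5·(14.2 − T_b) = 11.0·(26.3 − T_b)
T_b = (27.5·14.2 − 11.0·26.3) / (27.5 − 11.0) = 101.20 / 16.5 = 6.133 °C ≈ 6.1 °C.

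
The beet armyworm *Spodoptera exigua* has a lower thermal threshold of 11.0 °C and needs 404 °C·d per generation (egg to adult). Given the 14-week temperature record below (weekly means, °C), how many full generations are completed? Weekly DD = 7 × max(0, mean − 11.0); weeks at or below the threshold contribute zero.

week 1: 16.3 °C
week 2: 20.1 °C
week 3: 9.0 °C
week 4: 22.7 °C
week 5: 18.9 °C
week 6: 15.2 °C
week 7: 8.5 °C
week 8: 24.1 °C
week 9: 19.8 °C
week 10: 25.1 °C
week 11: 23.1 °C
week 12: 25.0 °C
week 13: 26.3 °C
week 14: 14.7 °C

Weekly DD (7 × max(0, T̄ − 11.0)): 37.1, 63.7, 0.0, 81.9, 55.3, 29.4, 0.0, 91.7, 61.6, 98.7, 84.7, 98.0, 107.1, 25.9.
Season total = 835.1 DD.
Complete generations = ⌊835.1 / 404⌋ = 2.

2 generations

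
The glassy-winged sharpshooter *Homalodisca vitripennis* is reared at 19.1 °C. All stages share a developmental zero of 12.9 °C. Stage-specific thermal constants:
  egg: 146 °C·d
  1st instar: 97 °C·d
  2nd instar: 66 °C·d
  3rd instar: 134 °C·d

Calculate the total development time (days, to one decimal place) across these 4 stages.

71.5 days

Daily accumulation at 19.1 °C = 19.1 − 12.9 = 6.2 DD/day.
Total K = 146 + 97 + 66 + 134 = 443 DD.
Total duration = 443 / 6.2 = 71.452 ≈ 71.5 days.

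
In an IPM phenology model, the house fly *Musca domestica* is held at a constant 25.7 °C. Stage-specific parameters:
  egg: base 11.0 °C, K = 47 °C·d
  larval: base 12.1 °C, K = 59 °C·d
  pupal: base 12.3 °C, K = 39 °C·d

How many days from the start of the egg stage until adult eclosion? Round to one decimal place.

egg: 47 / (25.7 − 11.0) = 47 / 14.7 = 3.197 d.
larval: 59 / (25.7 − 12.1) = 59 / 13.6 = 4.338 d.
pupal: 39 / (25.7 − 12.3) = 39 / 13.4 = 2.910 d.
Sum = 10.446 ≈ 10.4 days.

10.4 days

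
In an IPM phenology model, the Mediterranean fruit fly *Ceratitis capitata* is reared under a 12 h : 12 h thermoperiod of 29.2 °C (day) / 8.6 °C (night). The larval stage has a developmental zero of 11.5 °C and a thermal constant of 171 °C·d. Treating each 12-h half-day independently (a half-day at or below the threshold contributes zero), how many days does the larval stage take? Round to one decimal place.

Day half: max(0, 29.2 − 11.5) × 0.5 = 17.7 × 0.5 = 8.85 DD.
Night half: max(0, 8.6 − 11.5) × 0.5 = 0.0 × 0.5 = 0.00 DD.
Per 24 h: 8.85 DD/day.
Duration = 171 / 8.85 = 19.322 ≈ 19.3 days.

19.3 days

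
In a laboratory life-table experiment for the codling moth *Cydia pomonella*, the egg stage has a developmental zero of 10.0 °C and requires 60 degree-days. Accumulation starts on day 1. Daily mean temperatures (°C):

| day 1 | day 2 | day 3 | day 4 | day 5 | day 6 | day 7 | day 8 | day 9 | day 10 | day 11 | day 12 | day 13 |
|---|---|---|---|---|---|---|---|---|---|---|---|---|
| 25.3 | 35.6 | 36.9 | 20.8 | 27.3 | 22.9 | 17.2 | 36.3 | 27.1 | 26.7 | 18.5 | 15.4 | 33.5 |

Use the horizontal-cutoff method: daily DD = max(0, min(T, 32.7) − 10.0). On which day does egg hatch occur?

Daily DD above 10.0 °C (capped at 22.7): 15.3, 22.7, 22.7, 10.8, 17.3, 12.9, 7.2, 22.7, 17.1, 16.7, 8.5, 5.4, 22.7.
Cumulative: 15.3, 38.0, 60.7, 71.5, 88.8, 101.7, 108.9, 131.6, 148.7, 165.4, 173.9, 179.3, 202.0.
The total first reaches 60 DD on day 3.

day 3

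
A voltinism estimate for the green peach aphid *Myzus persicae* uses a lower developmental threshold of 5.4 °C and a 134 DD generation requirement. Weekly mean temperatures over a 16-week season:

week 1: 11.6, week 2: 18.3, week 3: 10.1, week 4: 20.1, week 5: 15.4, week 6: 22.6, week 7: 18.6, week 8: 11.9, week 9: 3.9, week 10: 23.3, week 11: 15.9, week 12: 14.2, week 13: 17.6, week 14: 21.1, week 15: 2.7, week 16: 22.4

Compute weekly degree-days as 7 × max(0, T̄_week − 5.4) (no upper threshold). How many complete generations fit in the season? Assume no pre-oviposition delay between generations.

8 generations

Weekly DD (7 × max(0, T̄ − 5.4)): 43.4, 90.3, 32.9, 102.9, 70.0, 120.4, 92.4, 45.5, 0.0, 125.3, 73.5, 61.6, 85.4, 109.9, 0.0, 119.0.
Season total = 1172.5 DD.
Complete generations = ⌊1172.5 / 134⌋ = 8.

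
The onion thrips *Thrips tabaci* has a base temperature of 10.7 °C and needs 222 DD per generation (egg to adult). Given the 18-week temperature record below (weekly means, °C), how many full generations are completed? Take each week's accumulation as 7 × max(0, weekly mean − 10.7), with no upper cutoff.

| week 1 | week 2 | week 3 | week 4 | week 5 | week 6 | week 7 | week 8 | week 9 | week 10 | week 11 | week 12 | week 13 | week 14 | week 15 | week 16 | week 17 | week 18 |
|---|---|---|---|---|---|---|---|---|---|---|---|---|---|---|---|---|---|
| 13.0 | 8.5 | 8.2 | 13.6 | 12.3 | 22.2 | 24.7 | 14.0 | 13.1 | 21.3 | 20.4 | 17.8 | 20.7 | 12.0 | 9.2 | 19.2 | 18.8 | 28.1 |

Weekly DD (7 × max(0, T̄ − 10.7)): 16.1, 0.0, 0.0, 20.3, 11.2, 80.5, 98.0, 23.1, 16.8, 74.2, 67.9, 49.7, 70.0, 9.1, 0.0, 59.5, 56.7, 121.8.
Season total = 774.9 DD.
Complete generations = ⌊774.9 / 222⌋ = 3.

3 generations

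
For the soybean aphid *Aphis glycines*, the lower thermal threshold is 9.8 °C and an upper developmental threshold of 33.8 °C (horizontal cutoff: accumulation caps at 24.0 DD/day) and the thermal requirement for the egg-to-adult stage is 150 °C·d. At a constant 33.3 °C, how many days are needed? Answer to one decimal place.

Daily accumulation = 33.3 − 9.8 = 23.5 DD/day.
Duration = 150 / 23.5 = 6.383 ≈ 6.4 days.

6.4 days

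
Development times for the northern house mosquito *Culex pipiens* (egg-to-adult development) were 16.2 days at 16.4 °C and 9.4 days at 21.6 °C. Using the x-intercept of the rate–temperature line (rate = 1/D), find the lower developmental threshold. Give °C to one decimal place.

9.2 °C

Under the model K = D·(T − T_b), so D₁·(T₁ − T_b) = D₂·(T₂ − T_b).
16.2·(16.4 − T_b) = 9.4·(21.6 − T_b)
T_b = (16.2·16.4 − 9.4·21.6) / (16.2 − 9.4) = 62.64 / 6.8 = 9.212 °C ≈ 9.2 °C.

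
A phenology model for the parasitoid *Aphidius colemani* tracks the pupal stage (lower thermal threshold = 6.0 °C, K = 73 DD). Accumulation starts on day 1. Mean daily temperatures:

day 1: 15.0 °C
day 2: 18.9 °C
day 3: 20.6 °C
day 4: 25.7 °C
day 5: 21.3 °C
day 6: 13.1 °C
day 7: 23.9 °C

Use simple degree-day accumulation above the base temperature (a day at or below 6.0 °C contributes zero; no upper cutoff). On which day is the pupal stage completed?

day 6

Daily DD above 6.0 °C: 9.0, 12.9, 14.6, 19.7, 15.3, 7.1, 17.9.
Cumulative: 9.0, 21.9, 36.5, 56.2, 71.5, 78.6, 96.5.
The total first reaches 73 DD on day 6.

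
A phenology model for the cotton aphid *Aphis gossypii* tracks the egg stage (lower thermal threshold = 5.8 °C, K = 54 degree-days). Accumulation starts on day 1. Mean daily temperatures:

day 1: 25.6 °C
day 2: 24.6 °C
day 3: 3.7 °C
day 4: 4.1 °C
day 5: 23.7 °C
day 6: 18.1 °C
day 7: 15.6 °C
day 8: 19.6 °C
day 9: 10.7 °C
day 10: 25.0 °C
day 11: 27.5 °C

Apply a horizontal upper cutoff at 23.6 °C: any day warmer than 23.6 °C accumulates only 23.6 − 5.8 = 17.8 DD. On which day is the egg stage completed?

day 6

Daily DD above 5.8 °C (capped at 17.8): 17.8, 17.8, 0.0, 0.0, 17.8, 12.3, 9.8, 13.8, 4.9, 17.8, 17.8.
Cumulative: 17.8, 35.6, 35.6, 35.6, 53.4, 65.7, 75.5, 89.3, 94.2, 112.0, 129.8.
The total first reaches 54 DD on day 6.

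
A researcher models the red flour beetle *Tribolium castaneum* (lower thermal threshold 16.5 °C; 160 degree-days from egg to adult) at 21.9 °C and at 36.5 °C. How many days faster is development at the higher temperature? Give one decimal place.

21.6 days

At 21.9 °C: 160 / (21.9 − 16.5) = 160 / 5.4 = 29.630 d.
At 36.5 °C: 160 / (36.5 − 16.5) = 160 / 20.0 = 8.000 d.
Difference = |29.630 − 8.000| = 21.630 ≈ 21.6 days.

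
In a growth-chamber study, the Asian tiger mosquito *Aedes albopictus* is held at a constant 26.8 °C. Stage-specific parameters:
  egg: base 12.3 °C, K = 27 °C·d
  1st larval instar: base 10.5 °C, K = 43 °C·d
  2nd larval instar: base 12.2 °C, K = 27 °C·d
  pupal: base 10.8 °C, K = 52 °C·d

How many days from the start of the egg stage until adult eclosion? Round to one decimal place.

9.6 days

egg: 27 / (26.8 − 12.3) = 27 / 14.5 = 1.862 d.
1st larval instar: 43 / (26.8 − 10.5) = 43 / 16.3 = 2.638 d.
2nd larval instar: 27 / (26.8 − 12.2) = 27 / 14.6 = 1.849 d.
pupal: 52 / (26.8 − 10.8) = 52 / 16.0 = 3.250 d.
Sum = 9.599 ≈ 9.6 days.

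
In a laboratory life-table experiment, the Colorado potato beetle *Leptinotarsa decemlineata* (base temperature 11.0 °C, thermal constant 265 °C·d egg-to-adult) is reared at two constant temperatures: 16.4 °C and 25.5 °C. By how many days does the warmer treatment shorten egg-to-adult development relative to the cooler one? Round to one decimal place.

At 16.4 °C: 265 / (16.4 − 11.0) = 265 / 5.4 = 49.074 d.
At 25.5 °C: 265 / (25.5 − 11.0) = 265 / 14.5 = 18.276 d.
Difference = |49.074 − 18.276| = 30.798 ≈ 30.8 days.

30.8 days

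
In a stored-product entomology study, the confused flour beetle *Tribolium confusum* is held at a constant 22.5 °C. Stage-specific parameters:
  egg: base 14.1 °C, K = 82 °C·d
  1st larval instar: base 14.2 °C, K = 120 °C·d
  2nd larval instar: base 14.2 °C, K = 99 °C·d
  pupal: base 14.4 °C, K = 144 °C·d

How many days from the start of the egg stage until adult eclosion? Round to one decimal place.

egg: 82 / (22.5 − 14.1) = 82 / 8.4 = 9.762 d.
1st larval instar: 120 / (22.5 − 14.2) = 120 / 8.3 = 14.458 d.
2nd larval instar: 99 / (22.5 − 14.2) = 99 / 8.3 = 11.928 d.
pupal: 144 / (22.5 − 14.4) = 144 / 8.1 = 17.778 d.
Sum = 53.925 ≈ 53.9 days.

53.9 days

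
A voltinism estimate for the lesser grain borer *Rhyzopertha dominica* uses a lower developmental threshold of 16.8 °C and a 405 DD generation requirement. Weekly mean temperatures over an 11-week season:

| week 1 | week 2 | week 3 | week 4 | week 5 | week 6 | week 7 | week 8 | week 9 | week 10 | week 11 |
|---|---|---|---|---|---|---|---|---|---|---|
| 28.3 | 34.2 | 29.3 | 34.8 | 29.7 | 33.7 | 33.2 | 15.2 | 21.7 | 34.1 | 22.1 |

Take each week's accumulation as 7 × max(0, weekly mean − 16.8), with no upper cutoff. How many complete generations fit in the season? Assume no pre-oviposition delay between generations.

2 generations

Weekly DD (7 × max(0, T̄ − 16.8)): 80.5, 121.8, 87.5, 126.0, 90.3, 118.3, 114.8, 0.0, 34.3, 121.1, 37.1.
Season total = 931.7 DD.
Complete generations = ⌊931.7 / 405⌋ = 2.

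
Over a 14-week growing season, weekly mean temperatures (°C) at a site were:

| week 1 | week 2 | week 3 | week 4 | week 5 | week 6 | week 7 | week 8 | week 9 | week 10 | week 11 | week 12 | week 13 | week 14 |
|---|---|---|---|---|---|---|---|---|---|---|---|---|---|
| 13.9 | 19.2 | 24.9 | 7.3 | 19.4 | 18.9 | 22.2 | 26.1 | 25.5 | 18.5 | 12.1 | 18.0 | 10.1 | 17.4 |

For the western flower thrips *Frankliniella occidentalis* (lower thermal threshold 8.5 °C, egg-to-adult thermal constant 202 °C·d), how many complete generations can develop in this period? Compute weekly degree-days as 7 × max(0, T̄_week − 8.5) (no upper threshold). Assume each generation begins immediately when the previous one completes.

Weekly DD (7 × max(0, T̄ − 8.5)): 37.8, 74.9, 114.8, 0.0, 76.3, 72.8, 95.9, 123.2, 119.0, 70.0, 25.2, 66.5, 11.2, 62.3.
Season total = 949.9 DD.
Complete generations = ⌊949.9 / 202⌋ = 4.

4 generations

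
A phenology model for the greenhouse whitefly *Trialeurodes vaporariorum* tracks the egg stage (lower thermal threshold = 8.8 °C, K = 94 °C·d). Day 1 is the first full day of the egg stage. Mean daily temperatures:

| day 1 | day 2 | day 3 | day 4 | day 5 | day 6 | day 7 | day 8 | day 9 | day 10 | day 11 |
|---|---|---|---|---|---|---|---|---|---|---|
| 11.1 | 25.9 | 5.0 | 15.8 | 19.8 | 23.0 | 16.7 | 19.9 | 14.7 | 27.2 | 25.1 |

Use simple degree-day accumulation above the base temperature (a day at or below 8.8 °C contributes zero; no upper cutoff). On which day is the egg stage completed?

day 10

Daily DD above 8.8 °C: 2.3, 17.1, 0.0, 7.0, 11.0, 14.2, 7.9, 11.1, 5.9, 18.4, 16.3.
Cumulative: 2.3, 19.4, 19.4, 26.4, 37.4, 51.6, 59.5, 70.6, 76.5, 94.9, 111.2.
The total first reaches 94 DD on day 10.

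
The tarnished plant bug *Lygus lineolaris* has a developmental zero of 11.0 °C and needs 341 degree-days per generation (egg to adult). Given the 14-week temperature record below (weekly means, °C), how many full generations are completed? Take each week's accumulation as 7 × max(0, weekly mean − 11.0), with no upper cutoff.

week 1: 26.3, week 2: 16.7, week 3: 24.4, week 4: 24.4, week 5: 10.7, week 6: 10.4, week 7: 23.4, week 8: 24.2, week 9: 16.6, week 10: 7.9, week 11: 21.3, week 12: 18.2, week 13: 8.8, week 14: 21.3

2 generations

Weekly DD (7 × max(0, T̄ − 11.0)): 107.1, 39.9, 93.8, 93.8, 0.0, 0.0, 86.8, 92.4, 39.2, 0.0, 72.1, 50.4, 0.0, 72.1.
Season total = 747.6 DD.
Complete generations = ⌊747.6 / 341⌋ = 2.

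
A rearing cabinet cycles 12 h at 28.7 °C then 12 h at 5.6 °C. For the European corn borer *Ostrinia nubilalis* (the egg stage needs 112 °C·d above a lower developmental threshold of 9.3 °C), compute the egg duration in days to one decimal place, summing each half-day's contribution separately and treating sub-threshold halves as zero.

Day half: max(0, 28.7 − 9.3) × 0.5 = 19.4 × 0.5 = 9.70 DD.
Night half: max(0, 5.6 − 9.3) × 0.5 = 0.0 × 0.5 = 0.00 DD.
Per 24 h: 9.70 DD/day.
Duration = 112 / 9.70 = 11.546 ≈ 11.5 days.

11.5 days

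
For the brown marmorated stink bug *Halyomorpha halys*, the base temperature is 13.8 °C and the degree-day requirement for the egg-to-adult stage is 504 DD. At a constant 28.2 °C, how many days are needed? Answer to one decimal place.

35.0 days

Daily accumulation = 28.2 − 13.8 = 14.4 DD/day.
Duration = 504 / 14.4 = 35.000 ≈ 35.0 days.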